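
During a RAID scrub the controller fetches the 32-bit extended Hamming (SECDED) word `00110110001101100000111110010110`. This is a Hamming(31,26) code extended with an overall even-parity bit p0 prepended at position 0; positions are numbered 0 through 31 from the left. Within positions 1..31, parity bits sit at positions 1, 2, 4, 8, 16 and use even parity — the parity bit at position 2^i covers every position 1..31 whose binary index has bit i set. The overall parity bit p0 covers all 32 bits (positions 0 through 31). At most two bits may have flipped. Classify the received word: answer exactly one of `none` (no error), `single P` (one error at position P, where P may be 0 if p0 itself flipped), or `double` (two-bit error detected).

none

s1: b1⊕b3⊕b5⊕b7⊕b9⊕b11⊕b13⊕b15⊕b17⊕b19⊕b21⊕b23⊕b25⊕b27⊕b29⊕b31 = 0⊕1⊕1⊕0⊕0⊕1⊕1⊕0⊕0⊕0⊕1⊕1⊕0⊕1⊕1⊕0 = 0
s2: b2⊕b3⊕b6⊕b7⊕b10⊕b11⊕b14⊕b15⊕b18⊕b19⊕b22⊕b23⊕b26⊕b27⊕b30⊕b31 = 1⊕1⊕1⊕0⊕1⊕1⊕1⊕0⊕0⊕0⊕1⊕1⊕0⊕1⊕1⊕0 = 0
s4: b4⊕b5⊕b6⊕b7⊕b12⊕b13⊕b14⊕b15⊕b20⊕b21⊕b22⊕b23⊕b28⊕b29⊕b30⊕b31 = 0⊕1⊕1⊕0⊕0⊕1⊕1⊕0⊕1⊕1⊕1⊕1⊕0⊕1⊕1⊕0 = 0
s8: b8⊕b9⊕b10⊕b11⊕b12⊕b13⊕b14⊕b15⊕b24⊕b25⊕b26⊕b27⊕b28⊕b29⊕b30⊕b31 = 0⊕0⊕1⊕1⊕0⊕1⊕1⊕0⊕1⊕0⊕0⊕1⊕0⊕1⊕1⊕0 = 0
s16: b16⊕b17⊕b18⊕b19⊕b20⊕b21⊕b22⊕b23⊕b24⊕b25⊕b26⊕b27⊕b28⊕b29⊕b30⊕b31 = 0⊕0⊕0⊕0⊕1⊕1⊕1⊕1⊕1⊕0⊕0⊕1⊕0⊕1⊕1⊕0 = 0
Syndrome (s16...s1) = 00000 → position 0 (no error).
Overall parity (XOR of all 32 bits, including p0): 0⊕0⊕1⊕1⊕0⊕1⊕1⊕0⊕0⊕0⊕1⊕1⊕0⊕1⊕1⊕0⊕0⊕0⊕0⊕0⊕1⊕1⊕1⊕1⊕1⊕0⊕0⊕1⊕0⊕1⊕1⊕0 = 0
Overall=0, syndrome position=0 → no error.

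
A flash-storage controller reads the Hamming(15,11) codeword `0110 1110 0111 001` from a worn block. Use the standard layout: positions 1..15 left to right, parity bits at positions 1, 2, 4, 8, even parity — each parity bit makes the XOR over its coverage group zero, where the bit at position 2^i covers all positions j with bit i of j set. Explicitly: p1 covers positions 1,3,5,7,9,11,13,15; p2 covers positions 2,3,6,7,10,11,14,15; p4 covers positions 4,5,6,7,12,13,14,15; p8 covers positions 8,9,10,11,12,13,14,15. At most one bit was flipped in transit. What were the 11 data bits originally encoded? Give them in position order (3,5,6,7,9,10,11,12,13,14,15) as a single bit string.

s1: b1⊕b3⊕b5⊕b7⊕b9⊕b11⊕b13⊕b15 = 0⊕1⊕1⊕1⊕0⊕1⊕0⊕1 = 1
s2: b2⊕b3⊕b6⊕b7⊕b10⊕b11⊕b14⊕b15 = 1⊕1⊕1⊕1⊕1⊕1⊕0⊕1 = 1
s4: b4⊕b5⊕b6⊕b7⊕b12⊕b13⊕b14⊕b15 = 0⊕1⊕1⊕1⊕1⊕0⊕0⊕1 = 1
s8: b8⊕b9⊕b10⊕b11⊕b12⊕b13⊕b14⊕b15 = 0⊕0⊕1⊕1⊕1⊕0⊕0⊕1 = 0
Syndrome (s8...s1) = 0111 → position 7.
Flip bit 7: corrected codeword = 011011000111001
Data bits at positions 3,5,6,7,9,10,11,12,13,14,15: 11100111001

11100111001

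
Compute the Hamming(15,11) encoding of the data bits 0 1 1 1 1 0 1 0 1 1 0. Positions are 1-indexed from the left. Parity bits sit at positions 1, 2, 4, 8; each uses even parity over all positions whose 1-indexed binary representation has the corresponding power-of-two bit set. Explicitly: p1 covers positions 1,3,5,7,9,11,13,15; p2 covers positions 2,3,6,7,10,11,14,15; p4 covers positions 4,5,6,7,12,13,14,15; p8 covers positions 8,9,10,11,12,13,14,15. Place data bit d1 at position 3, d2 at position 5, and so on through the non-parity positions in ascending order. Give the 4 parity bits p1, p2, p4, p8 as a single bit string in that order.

1010

Place data bits at non-power-of-two positions: b3=0, b5=1, b6=1, b7=1, b9=1, b10=0, b11=1, b12=0, b13=1, b14=1, b15=0.
p1 = XOR of data positions {3,5,7,9,11,13,15} = 0⊕1⊕1⊕1⊕1⊕1⊕0 = 1
p2 = XOR of data positions {3,6,7,10,11,14,15} = 0⊕1⊕1⊕0⊕1⊕1⊕0 = 0
p4 = XOR of data positions {5,6,7,12,13,14,15} = 1⊕1⊕1⊕0⊕1⊕1⊕0 = 1
p8 = XOR of data positions {9,10,11,12,13,14,15} = 1⊕0⊕1⊕0⊕1⊕1⊕0 = 0
Parity bits p1,p2,p4,p8 = 1010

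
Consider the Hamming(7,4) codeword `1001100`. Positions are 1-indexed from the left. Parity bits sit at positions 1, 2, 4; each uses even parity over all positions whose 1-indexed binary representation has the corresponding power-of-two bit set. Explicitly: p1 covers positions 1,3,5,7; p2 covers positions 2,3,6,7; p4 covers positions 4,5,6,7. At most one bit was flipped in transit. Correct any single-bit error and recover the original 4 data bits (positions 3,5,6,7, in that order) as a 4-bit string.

s1: b1⊕b3⊕b5⊕b7 = 1⊕0⊕1⊕0 = 0
s2: b2⊕b3⊕b6⊕b7 = 0⊕0⊕0⊕0 = 0
s4: b4⊕b5⊕b6⊕b7 = 1⊕1⊕0⊕0 = 0
Syndrome (s4...s1) = 000 → position 0 (no error).
No correction needed.
Data bits at positions 3,5,6,7: 0100

0100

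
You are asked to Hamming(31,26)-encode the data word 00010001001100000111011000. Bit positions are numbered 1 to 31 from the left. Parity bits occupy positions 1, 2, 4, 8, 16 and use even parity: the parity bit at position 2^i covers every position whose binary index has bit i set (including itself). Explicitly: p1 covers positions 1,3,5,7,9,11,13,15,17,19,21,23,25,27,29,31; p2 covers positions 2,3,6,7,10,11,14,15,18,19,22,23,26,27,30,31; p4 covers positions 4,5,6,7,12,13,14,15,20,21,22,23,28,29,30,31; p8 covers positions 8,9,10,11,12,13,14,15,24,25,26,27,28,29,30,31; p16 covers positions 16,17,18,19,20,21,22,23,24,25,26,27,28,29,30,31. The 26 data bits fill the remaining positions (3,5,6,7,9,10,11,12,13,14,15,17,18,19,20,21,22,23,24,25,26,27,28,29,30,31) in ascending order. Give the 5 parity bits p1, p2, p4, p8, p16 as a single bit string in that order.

Place data bits at non-power-of-two positions: b3=0, b5=0, b6=0, b7=1, b9=0, b10=0, b11=0, b12=1, b13=0, b14=0, b15=1, b17=1, b18=0, b19=0, b20=0, b21=0, b22=0, b23=1, b24=1, b25=1, b26=0, b27=1, b28=1, b29=0, b30=0, b31=0.
p1 = XOR of data positions {3,5,7,9,11,13,15,17,19,21,23,25,27,29,31} = 0⊕0⊕1⊕0⊕0⊕0⊕1⊕1⊕0⊕0⊕1⊕1⊕1⊕0⊕0 = 0
p2 = XOR of data positions {3,6,7,10,11,14,15,18,19,22,23,26,27,30,31} = 0⊕0⊕1⊕0⊕0⊕0⊕1⊕0⊕0⊕0⊕1⊕0⊕1⊕0⊕0 = 0
p4 = XOR of data positions {5,6,7,12,13,14,15,20,21,22,23,28,29,30,31} = 0⊕0⊕1⊕1⊕0⊕0⊕1⊕0⊕0⊕0⊕1⊕1⊕0⊕0⊕0 = 1
p8 = XOR of data positions {9,10,11,12,13,14,15,24,25,26,27,28,29,30,31} = 0⊕0⊕0⊕1⊕0⊕0⊕1⊕1⊕1⊕0⊕1⊕1⊕0⊕0⊕0 = 0
p16 = XOR of data positions {17,18,19,20,21,22,23,24,25,26,27,28,29,30,31} = 1⊕0⊕0⊕0⊕0⊕0⊕1⊕1⊕1⊕0⊕1⊕1⊕0⊕0⊕0 = 0
Parity bits p1,p2,p4,p8,p16 = 00100

00100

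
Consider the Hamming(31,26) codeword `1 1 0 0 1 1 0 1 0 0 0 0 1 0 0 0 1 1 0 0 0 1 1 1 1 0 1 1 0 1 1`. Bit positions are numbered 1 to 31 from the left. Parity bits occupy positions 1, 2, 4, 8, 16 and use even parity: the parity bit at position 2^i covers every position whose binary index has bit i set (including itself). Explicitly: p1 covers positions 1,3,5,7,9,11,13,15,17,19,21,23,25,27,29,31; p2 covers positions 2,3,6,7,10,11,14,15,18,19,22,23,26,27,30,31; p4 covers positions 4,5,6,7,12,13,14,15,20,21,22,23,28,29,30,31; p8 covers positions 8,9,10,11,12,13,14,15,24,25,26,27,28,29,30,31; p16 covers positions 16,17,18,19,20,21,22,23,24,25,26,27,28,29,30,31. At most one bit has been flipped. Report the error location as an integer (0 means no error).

s1: b1⊕b3⊕b5⊕b7⊕b9⊕b11⊕b13⊕b15⊕b17⊕b19⊕b21⊕b23⊕b25⊕b27⊕b29⊕b31 = 1⊕0⊕1⊕0⊕0⊕0⊕1⊕0⊕1⊕0⊕0⊕1⊕1⊕1⊕0⊕1 = 0
s2: b2⊕b3⊕b6⊕b7⊕b10⊕b11⊕b14⊕b15⊕b18⊕b19⊕b22⊕b23⊕b26⊕b27⊕b30⊕b31 = 1⊕0⊕1⊕0⊕0⊕0⊕0⊕0⊕1⊕0⊕1⊕1⊕0⊕1⊕1⊕1 = 0
s4: b4⊕b5⊕b6⊕b7⊕b12⊕b13⊕b14⊕b15⊕b20⊕b21⊕b22⊕b23⊕b28⊕b29⊕b30⊕b31 = 0⊕1⊕1⊕0⊕0⊕1⊕0⊕0⊕0⊕0⊕1⊕1⊕1⊕0⊕1⊕1 = 0
s8: b8⊕b9⊕b10⊕b11⊕b12⊕b13⊕b14⊕b15⊕b24⊕b25⊕b26⊕b27⊕b28⊕b29⊕b30⊕b31 = 1⊕0⊕0⊕0⊕0⊕1⊕0⊕0⊕1⊕1⊕0⊕1⊕1⊕0⊕1⊕1 = 0
s16: b16⊕b17⊕b18⊕b19⊕b20⊕b21⊕b22⊕b23⊕b24⊕b25⊕b26⊕b27⊕b28⊕b29⊕b30⊕b31 = 0⊕1⊕1⊕0⊕0⊕0⊕1⊕1⊕1⊕1⊕0⊕1⊕1⊕0⊕1⊕1 = 0
Syndrome (s16...s1) = 00000 → position 0 (no error).

0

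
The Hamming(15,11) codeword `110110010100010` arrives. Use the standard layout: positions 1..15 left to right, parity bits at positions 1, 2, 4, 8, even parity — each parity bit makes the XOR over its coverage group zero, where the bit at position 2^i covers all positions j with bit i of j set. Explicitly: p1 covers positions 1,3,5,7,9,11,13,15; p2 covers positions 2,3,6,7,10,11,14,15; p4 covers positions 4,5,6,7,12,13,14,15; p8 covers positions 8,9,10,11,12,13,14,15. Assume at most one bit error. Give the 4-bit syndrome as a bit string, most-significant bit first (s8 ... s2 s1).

1110

s1: b1⊕b3⊕b5⊕b7⊕b9⊕b11⊕b13⊕b15 = 1⊕0⊕1⊕0⊕0⊕0⊕0⊕0 = 0
s2: b2⊕b3⊕b6⊕b7⊕b10⊕b11⊕b14⊕b15 = 1⊕0⊕0⊕0⊕1⊕0⊕1⊕0 = 1
s4: b4⊕b5⊕b6⊕b7⊕b12⊕b13⊕b14⊕b15 = 1⊕1⊕0⊕0⊕0⊕0⊕1⊕0 = 1
s8: b8⊕b9⊕b10⊕b11⊕b12⊕b13⊕b14⊕b15 = 1⊕0⊕1⊕0⊕0⊕0⊕1⊕0 = 1
Syndrome (s8...s1) = 1110 → position 14.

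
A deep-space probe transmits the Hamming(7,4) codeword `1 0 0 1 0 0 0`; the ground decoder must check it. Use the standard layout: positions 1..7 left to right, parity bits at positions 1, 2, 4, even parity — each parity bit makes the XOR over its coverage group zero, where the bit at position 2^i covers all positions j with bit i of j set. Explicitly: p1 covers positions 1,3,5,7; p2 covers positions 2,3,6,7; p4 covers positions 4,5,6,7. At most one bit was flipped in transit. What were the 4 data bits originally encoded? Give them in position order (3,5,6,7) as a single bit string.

s1: b1⊕b3⊕b5⊕b7 = 1⊕0⊕0⊕0 = 1
s2: b2⊕b3⊕b6⊕b7 = 0⊕0⊕0⊕0 = 0
s4: b4⊕b5⊕b6⊕b7 = 1⊕0⊕0⊕0 = 1
Syndrome (s4...s1) = 101 → position 5.
Flip bit 5: corrected codeword = 1001100
Data bits at positions 3,5,6,7: 0100

0100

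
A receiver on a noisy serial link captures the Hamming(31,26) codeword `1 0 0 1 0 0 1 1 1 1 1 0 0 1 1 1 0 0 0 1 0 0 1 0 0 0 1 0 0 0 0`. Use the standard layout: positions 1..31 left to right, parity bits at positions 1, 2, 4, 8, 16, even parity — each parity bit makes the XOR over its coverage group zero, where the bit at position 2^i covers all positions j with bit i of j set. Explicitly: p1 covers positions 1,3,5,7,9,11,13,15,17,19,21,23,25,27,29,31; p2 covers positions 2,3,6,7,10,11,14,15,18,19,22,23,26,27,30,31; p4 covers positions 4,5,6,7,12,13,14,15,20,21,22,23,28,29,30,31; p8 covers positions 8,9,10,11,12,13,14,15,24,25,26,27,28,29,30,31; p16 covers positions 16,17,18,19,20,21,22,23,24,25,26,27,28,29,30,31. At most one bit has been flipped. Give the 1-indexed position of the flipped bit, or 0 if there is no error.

11

s1: b1⊕b3⊕b5⊕b7⊕b9⊕b11⊕b13⊕b15⊕b17⊕b19⊕b21⊕b23⊕b25⊕b27⊕b29⊕b31 = 1⊕0⊕0⊕1⊕1⊕1⊕0⊕1⊕0⊕0⊕0⊕1⊕0⊕1⊕0⊕0 = 1
s2: b2⊕b3⊕b6⊕b7⊕b10⊕b11⊕b14⊕b15⊕b18⊕b19⊕b22⊕b23⊕b26⊕b27⊕b30⊕b31 = 0⊕0⊕0⊕1⊕1⊕1⊕1⊕1⊕0⊕0⊕0⊕1⊕0⊕1⊕0⊕0 = 1
s4: b4⊕b5⊕b6⊕b7⊕b12⊕b13⊕b14⊕b15⊕b20⊕b21⊕b22⊕b23⊕b28⊕b29⊕b30⊕b31 = 1⊕0⊕0⊕1⊕0⊕0⊕1⊕1⊕1⊕0⊕0⊕1⊕0⊕0⊕0⊕0 = 0
s8: b8⊕b9⊕b10⊕b11⊕b12⊕b13⊕b14⊕b15⊕b24⊕b25⊕b26⊕b27⊕b28⊕b29⊕b30⊕b31 = 1⊕1⊕1⊕1⊕0⊕0⊕1⊕1⊕0⊕0⊕0⊕1⊕0⊕0⊕0⊕0 = 1
s16: b16⊕b17⊕b18⊕b19⊕b20⊕b21⊕b22⊕b23⊕b24⊕b25⊕b26⊕b27⊕b28⊕b29⊕b30⊕b31 = 1⊕0⊕0⊕0⊕1⊕0⊕0⊕1⊕0⊕0⊕0⊕1⊕0⊕0⊕0⊕0 = 0
Syndrome (s16...s1) = 01011 → position 11.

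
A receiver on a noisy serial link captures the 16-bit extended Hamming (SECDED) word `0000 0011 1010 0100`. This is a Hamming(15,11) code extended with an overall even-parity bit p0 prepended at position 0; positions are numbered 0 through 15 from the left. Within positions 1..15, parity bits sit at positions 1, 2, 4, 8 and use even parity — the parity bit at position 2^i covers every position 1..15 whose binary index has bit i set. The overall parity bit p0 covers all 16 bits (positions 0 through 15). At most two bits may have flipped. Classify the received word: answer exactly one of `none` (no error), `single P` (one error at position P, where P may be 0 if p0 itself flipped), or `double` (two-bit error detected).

single 14

s1: b1⊕b3⊕b5⊕b7⊕b9⊕b11⊕b13⊕b15 = 0⊕0⊕0⊕1⊕0⊕0⊕1⊕0 = 0
s2: b2⊕b3⊕b6⊕b7⊕b10⊕b11⊕b14⊕b15 = 0⊕0⊕1⊕1⊕1⊕0⊕0⊕0 = 1
s4: b4⊕b5⊕b6⊕b7⊕b12⊕b13⊕b14⊕b15 = 0⊕0⊕1⊕1⊕0⊕1⊕0⊕0 = 1
s8: b8⊕b9⊕b10⊕b11⊕b12⊕b13⊕b14⊕b15 = 1⊕0⊕1⊕0⊕0⊕1⊕0⊕0 = 1
Syndrome (s8...s1) = 1110 → position 14.
Overall parity (XOR of all 16 bits, including p0): 0⊕0⊕0⊕0⊕0⊕0⊕1⊕1⊕1⊕0⊕1⊕0⊕0⊕1⊕0⊕0 = 1
Overall=1, syndrome position=14 → single-bit error at position 14.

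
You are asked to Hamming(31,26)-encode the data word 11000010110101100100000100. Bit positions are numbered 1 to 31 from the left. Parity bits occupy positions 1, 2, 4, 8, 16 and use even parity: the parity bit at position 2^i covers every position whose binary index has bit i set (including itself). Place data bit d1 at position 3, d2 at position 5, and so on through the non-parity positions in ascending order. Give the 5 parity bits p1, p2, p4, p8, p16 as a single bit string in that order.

01001

Place data bits at non-power-of-two positions: b3=1, b5=1, b6=0, b7=0, b9=0, b10=0, b11=1, b12=0, b13=1, b14=1, b15=0, b17=1, b18=0, b19=1, b20=1, b21=0, b22=0, b23=1, b24=0, b25=0, b26=0, b27=0, b28=0, b29=1, b30=0, b31=0.
p1 = XOR of data positions {3,5,7,9,11,13,15,17,19,21,23,25,27,29,31} = 1⊕1⊕0⊕0⊕1⊕1⊕0⊕1⊕1⊕0⊕1⊕0⊕0⊕1⊕0 = 0
p2 = XOR of data positions {3,6,7,10,11,14,15,18,19,22,23,26,27,30,31} = 1⊕0⊕0⊕0⊕1⊕1⊕0⊕0⊕1⊕0⊕1⊕0⊕0⊕0⊕0 = 1
p4 = XOR of data positions {5,6,7,12,13,14,15,20,21,22,23,28,29,30,31} = 1⊕0⊕0⊕0⊕1⊕1⊕0⊕1⊕0⊕0⊕1⊕0⊕1⊕0⊕0 = 0
p8 = XOR of data positions {9,10,11,12,13,14,15,24,25,26,27,28,29,30,31} = 0⊕0⊕1⊕0⊕1⊕1⊕0⊕0⊕0⊕0⊕0⊕0⊕1⊕0⊕0 = 0
p16 = XOR of data positions {17,18,19,20,21,22,23,24,25,26,27,28,29,30,31} = 1⊕0⊕1⊕1⊕0⊕0⊕1⊕0⊕0⊕0⊕0⊕0⊕1⊕0⊕0 = 1
Parity bits p1,p2,p4,p8,p16 = 01001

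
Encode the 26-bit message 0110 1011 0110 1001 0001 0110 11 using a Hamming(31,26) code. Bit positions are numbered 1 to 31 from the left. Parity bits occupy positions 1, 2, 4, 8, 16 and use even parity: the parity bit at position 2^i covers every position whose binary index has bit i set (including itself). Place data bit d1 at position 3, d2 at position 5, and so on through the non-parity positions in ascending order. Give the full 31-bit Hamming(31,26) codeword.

Place data bits at non-power-of-two positions: b3=0, b5=1, b6=1, b7=0, b9=1, b10=0, b11=1, b12=1, b13=0, b14=1, b15=1, b17=0, b18=1, b19=0, b20=0, b21=1, b22=0, b23=0, b24=0, b25=1, b26=0, b27=1, b28=1, b29=0, b30=1, b31=1.
p1 = XOR of data positions {3,5,7,9,11,13,15,17,19,21,23,25,27,29,31} = 0⊕1⊕0⊕1⊕1⊕0⊕1⊕0⊕0⊕1⊕0⊕1⊕1⊕0⊕1 = 0
p2 = XOR of data positions {3,6,7,10,11,14,15,18,19,22,23,26,27,30,31} = 0⊕1⊕0⊕0⊕1⊕1⊕1⊕1⊕0⊕0⊕0⊕0⊕1⊕1⊕1 = 0
p4 = XOR of data positions {5,6,7,12,13,14,15,20,21,22,23,28,29,30,31} = 1⊕1⊕0⊕1⊕0⊕1⊕1⊕0⊕1⊕0⊕0⊕1⊕0⊕1⊕1 = 1
p8 = XOR of data positions {9,10,11,12,13,14,15,24,25,26,27,28,29,30,31} = 1⊕0⊕1⊕1⊕0⊕1⊕1⊕0⊕1⊕0⊕1⊕1⊕0⊕1⊕1 = 0
p16 = XOR of data positions {17,18,19,20,21,22,23,24,25,26,27,28,29,30,31} = 0⊕1⊕0⊕0⊕1⊕0⊕0⊕0⊕1⊕0⊕1⊕1⊕0⊕1⊕1 = 1
Codeword b1..b31 = 0001110010110111010010001011011

0001110010110111010010001011011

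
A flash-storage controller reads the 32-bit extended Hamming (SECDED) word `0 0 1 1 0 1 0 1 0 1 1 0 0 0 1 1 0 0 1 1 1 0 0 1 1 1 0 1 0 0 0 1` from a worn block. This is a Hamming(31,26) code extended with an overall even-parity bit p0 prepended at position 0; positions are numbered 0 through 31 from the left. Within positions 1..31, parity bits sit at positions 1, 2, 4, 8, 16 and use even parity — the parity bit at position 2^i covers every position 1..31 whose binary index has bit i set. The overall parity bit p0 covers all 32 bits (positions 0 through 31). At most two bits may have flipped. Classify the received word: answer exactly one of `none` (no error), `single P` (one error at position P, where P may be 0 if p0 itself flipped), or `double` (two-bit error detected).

double

s1: b1⊕b3⊕b5⊕b7⊕b9⊕b11⊕b13⊕b15⊕b17⊕b19⊕b21⊕b23⊕b25⊕b27⊕b29⊕b31 = 0⊕1⊕1⊕1⊕1⊕0⊕0⊕1⊕0⊕1⊕0⊕1⊕1⊕1⊕0⊕1 = 0
s2: b2⊕b3⊕b6⊕b7⊕b10⊕b11⊕b14⊕b15⊕b18⊕b19⊕b22⊕b23⊕b26⊕b27⊕b30⊕b31 = 1⊕1⊕0⊕1⊕1⊕0⊕1⊕1⊕1⊕1⊕0⊕1⊕0⊕1⊕0⊕1 = 1
s4: b4⊕b5⊕b6⊕b7⊕b12⊕b13⊕b14⊕b15⊕b20⊕b21⊕b22⊕b23⊕b28⊕b29⊕b30⊕b31 = 0⊕1⊕0⊕1⊕0⊕0⊕1⊕1⊕1⊕0⊕0⊕1⊕0⊕0⊕0⊕1 = 1
s8: b8⊕b9⊕b10⊕b11⊕b12⊕b13⊕b14⊕b15⊕b24⊕b25⊕b26⊕b27⊕b28⊕b29⊕b30⊕b31 = 0⊕1⊕1⊕0⊕0⊕0⊕1⊕1⊕1⊕1⊕0⊕1⊕0⊕0⊕0⊕1 = 0
s16: b16⊕b17⊕b18⊕b19⊕b20⊕b21⊕b22⊕b23⊕b24⊕b25⊕b26⊕b27⊕b28⊕b29⊕b30⊕b31 = 0⊕0⊕1⊕1⊕1⊕0⊕0⊕1⊕1⊕1⊕0⊕1⊕0⊕0⊕0⊕1 = 0
Syndrome (s16...s1) = 00110 → position 6.
Overall parity (XOR of all 32 bits, including p0): 0⊕0⊕1⊕1⊕0⊕1⊕0⊕1⊕0⊕1⊕1⊕0⊕0⊕0⊕1⊕1⊕0⊕0⊕1⊕1⊕1⊕0⊕0⊕1⊕1⊕1⊕0⊕1⊕0⊕0⊕0⊕1 = 0
Overall=0, syndrome position=6 → double-bit error detected (uncorrectable).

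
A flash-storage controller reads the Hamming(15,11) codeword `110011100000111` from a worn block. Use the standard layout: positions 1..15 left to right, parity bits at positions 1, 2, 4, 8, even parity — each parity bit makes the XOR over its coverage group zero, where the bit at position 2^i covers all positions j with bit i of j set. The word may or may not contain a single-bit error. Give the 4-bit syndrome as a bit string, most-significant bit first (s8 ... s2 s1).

1011

s1: b1⊕b3⊕b5⊕b7⊕b9⊕b11⊕b13⊕b15 = 1⊕0⊕1⊕1⊕0⊕0⊕1⊕1 = 1
s2: b2⊕b3⊕b6⊕b7⊕b10⊕b11⊕b14⊕b15 = 1⊕0⊕1⊕1⊕0⊕0⊕1⊕1 = 1
s4: b4⊕b5⊕b6⊕b7⊕b12⊕b13⊕b14⊕b15 = 0⊕1⊕1⊕1⊕0⊕1⊕1⊕1 = 0
s8: b8⊕b9⊕b10⊕b11⊕b12⊕b13⊕b14⊕b15 = 0⊕0⊕0⊕0⊕0⊕1⊕1⊕1 = 1
Syndrome (s8...s1) = 1011 → position 11.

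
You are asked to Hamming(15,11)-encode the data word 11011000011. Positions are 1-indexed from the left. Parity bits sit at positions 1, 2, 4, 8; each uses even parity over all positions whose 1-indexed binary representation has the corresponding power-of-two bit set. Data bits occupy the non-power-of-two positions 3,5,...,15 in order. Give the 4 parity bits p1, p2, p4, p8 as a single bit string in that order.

Place data bits at non-power-of-two positions: b3=1, b5=1, b6=0, b7=1, b9=1, b10=0, b11=0, b12=0, b13=0, b14=1, b15=1.
p1 = XOR of data positions {3,5,7,9,11,13,15} = 1⊕1⊕1⊕1⊕0⊕0⊕1 = 1
p2 = XOR of data positions {3,6,7,10,11,14,15} = 1⊕0⊕1⊕0⊕0⊕1⊕1 = 0
p4 = XOR of data positions {5,6,7,12,13,14,15} = 1⊕0⊕1⊕0⊕0⊕1⊕1 = 0
p8 = XOR of data positions {9,10,11,12,13,14,15} = 1⊕0⊕0⊕0⊕0⊕1⊕1 = 1
Parity bits p1,p2,p4,p8 = 1001

1001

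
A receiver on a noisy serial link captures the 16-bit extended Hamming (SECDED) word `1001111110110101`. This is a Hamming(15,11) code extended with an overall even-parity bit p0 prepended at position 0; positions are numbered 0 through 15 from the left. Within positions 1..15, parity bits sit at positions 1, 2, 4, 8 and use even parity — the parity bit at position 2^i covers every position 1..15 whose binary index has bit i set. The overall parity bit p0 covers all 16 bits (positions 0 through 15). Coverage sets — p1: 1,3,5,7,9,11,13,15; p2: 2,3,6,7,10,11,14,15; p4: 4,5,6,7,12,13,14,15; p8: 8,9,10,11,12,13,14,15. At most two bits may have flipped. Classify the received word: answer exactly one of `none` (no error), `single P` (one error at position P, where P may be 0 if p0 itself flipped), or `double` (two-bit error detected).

single 8

s1: b1⊕b3⊕b5⊕b7⊕b9⊕b11⊕b13⊕b15 = 0⊕1⊕1⊕1⊕0⊕1⊕1⊕1 = 0
s2: b2⊕b3⊕b6⊕b7⊕b10⊕b11⊕b14⊕b15 = 0⊕1⊕1⊕1⊕1⊕1⊕0⊕1 = 0
s4: b4⊕b5⊕b6⊕b7⊕b12⊕b13⊕b14⊕b15 = 1⊕1⊕1⊕1⊕0⊕1⊕0⊕1 = 0
s8: b8⊕b9⊕b10⊕b11⊕b12⊕b13⊕b14⊕b15 = 1⊕0⊕1⊕1⊕0⊕1⊕0⊕1 = 1
Syndrome (s8...s1) = 1000 → position 8.
Overall parity (XOR of all 16 bits, including p0): 1⊕0⊕0⊕1⊕1⊕1⊕1⊕1⊕1⊕0⊕1⊕1⊕0⊕1⊕0⊕1 = 1
Overall=1, syndrome position=8 → single-bit error at position 8.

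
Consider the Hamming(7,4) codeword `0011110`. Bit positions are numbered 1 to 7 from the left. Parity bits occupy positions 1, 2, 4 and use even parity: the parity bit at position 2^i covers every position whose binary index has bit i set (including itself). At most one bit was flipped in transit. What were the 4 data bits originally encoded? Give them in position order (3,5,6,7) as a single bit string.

s1: b1⊕b3⊕b5⊕b7 = 0⊕1⊕1⊕0 = 0
s2: b2⊕b3⊕b6⊕b7 = 0⊕1⊕1⊕0 = 0
s4: b4⊕b5⊕b6⊕b7 = 1⊕1⊕1⊕0 = 1
Syndrome (s4...s1) = 100 → position 4.
Flip bit 4: corrected codeword = 0010110
Data bits at positions 3,5,6,7: 1110

1110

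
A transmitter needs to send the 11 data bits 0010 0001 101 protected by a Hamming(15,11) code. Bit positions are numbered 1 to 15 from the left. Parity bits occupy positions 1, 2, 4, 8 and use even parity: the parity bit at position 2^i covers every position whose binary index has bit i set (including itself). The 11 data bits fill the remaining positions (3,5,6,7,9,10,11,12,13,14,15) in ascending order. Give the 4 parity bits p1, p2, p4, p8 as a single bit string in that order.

Place data bits at non-power-of-two positions: b3=0, b5=0, b6=1, b7=0, b9=0, b10=0, b11=0, b12=1, b13=1, b14=0, b15=1.
p1 = XOR of data positions {3,5,7,9,11,13,15} = 0⊕0⊕0⊕0⊕0⊕1⊕1 = 0
p2 = XOR of data positions {3,6,7,10,11,14,15} = 0⊕1⊕0⊕0⊕0⊕0⊕1 = 0
p4 = XOR of data positions {5,6,7,12,13,14,15} = 0⊕1⊕0⊕1⊕1⊕0⊕1 = 0
p8 = XOR of data positions {9,10,11,12,13,14,15} = 0⊕0⊕0⊕1⊕1⊕0⊕1 = 1
Parity bits p1,p2,p4,p8 = 0001

0001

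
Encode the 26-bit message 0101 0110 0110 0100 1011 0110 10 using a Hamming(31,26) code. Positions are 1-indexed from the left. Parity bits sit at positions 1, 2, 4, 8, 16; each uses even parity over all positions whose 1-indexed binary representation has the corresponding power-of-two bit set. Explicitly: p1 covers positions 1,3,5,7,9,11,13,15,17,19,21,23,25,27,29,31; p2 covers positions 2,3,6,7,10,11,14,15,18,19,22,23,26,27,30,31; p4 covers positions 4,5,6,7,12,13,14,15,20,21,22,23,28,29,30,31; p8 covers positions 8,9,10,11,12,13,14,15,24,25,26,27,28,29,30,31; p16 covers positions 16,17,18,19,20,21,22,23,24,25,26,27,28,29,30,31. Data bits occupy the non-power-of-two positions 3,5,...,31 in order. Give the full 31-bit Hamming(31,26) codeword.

Place data bits at non-power-of-two positions: b3=0, b5=1, b6=0, b7=1, b9=0, b10=1, b11=1, b12=0, b13=0, b14=1, b15=1, b17=0, b18=0, b19=1, b20=0, b21=0, b22=1, b23=0, b24=1, b25=1, b26=0, b27=1, b28=1, b29=0, b30=1, b31=0.
p1 = XOR of data positions {3,5,7,9,11,13,15,17,19,21,23,25,27,29,31} = 0⊕1⊕1⊕0⊕1⊕0⊕1⊕0⊕1⊕0⊕0⊕1⊕1⊕0⊕0 = 1
p2 = XOR of data positions {3,6,7,10,11,14,15,18,19,22,23,26,27,30,31} = 0⊕0⊕1⊕1⊕1⊕1⊕1⊕0⊕1⊕1⊕0⊕0⊕1⊕1⊕0 = 1
p4 = XOR of data positions {5,6,7,12,13,14,15,20,21,22,23,28,29,30,31} = 1⊕0⊕1⊕0⊕0⊕1⊕1⊕0⊕0⊕1⊕0⊕1⊕0⊕1⊕0 = 1
p8 = XOR of data positions {9,10,11,12,13,14,15,24,25,26,27,28,29,30,31} = 0⊕1⊕1⊕0⊕0⊕1⊕1⊕1⊕1⊕0⊕1⊕1⊕0⊕1⊕0 = 1
p16 = XOR of data positions {17,18,19,20,21,22,23,24,25,26,27,28,29,30,31} = 0⊕0⊕1⊕0⊕0⊕1⊕0⊕1⊕1⊕0⊕1⊕1⊕0⊕1⊕0 = 1
Codeword b1..b31 = 1101101101100111001001011011010

1101101101100111001001011011010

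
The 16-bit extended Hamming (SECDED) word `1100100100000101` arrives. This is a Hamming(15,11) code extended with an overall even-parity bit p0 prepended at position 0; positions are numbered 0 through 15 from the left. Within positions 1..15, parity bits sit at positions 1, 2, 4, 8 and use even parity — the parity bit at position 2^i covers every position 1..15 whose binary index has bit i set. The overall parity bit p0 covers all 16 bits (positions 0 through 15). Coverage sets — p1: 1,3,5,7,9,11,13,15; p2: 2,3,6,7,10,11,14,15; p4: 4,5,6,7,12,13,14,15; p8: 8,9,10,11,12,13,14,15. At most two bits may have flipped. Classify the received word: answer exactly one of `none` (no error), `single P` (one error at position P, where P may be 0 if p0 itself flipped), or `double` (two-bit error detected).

none

s1: b1⊕b3⊕b5⊕b7⊕b9⊕b11⊕b13⊕b15 = 1⊕0⊕0⊕1⊕0⊕0⊕1⊕1 = 0
s2: b2⊕b3⊕b6⊕b7⊕b10⊕b11⊕b14⊕b15 = 0⊕0⊕0⊕1⊕0⊕0⊕0⊕1 = 0
s4: b4⊕b5⊕b6⊕b7⊕b12⊕b13⊕b14⊕b15 = 1⊕0⊕0⊕1⊕0⊕1⊕0⊕1 = 0
s8: b8⊕b9⊕b10⊕b11⊕b12⊕b13⊕b14⊕b15 = 0⊕0⊕0⊕0⊕0⊕1⊕0⊕1 = 0
Syndrome (s8...s1) = 0000 → position 0 (no error).
Overall parity (XOR of all 16 bits, including p0): 1⊕1⊕0⊕0⊕1⊕0⊕0⊕1⊕0⊕0⊕0⊕0⊕0⊕1⊕0⊕1 = 0
Overall=0, syndrome position=0 → no error.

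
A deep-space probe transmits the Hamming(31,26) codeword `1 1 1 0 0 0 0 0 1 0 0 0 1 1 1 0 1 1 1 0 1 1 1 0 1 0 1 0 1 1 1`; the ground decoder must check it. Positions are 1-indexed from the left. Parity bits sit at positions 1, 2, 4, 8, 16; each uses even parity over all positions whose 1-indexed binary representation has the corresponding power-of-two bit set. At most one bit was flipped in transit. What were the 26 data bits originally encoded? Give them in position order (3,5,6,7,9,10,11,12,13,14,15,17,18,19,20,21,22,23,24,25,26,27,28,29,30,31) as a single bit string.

10001000111111011101010110

s1: b1⊕b3⊕b5⊕b7⊕b9⊕b11⊕b13⊕b15⊕b17⊕b19⊕b21⊕b23⊕b25⊕b27⊕b29⊕b31 = 1⊕1⊕0⊕0⊕1⊕0⊕1⊕1⊕1⊕1⊕1⊕1⊕1⊕1⊕1⊕1 = 1
s2: b2⊕b3⊕b6⊕b7⊕b10⊕b11⊕b14⊕b15⊕b18⊕b19⊕b22⊕b23⊕b26⊕b27⊕b30⊕b31 = 1⊕1⊕0⊕0⊕0⊕0⊕1⊕1⊕1⊕1⊕1⊕1⊕0⊕1⊕1⊕1 = 1
s4: b4⊕b5⊕b6⊕b7⊕b12⊕b13⊕b14⊕b15⊕b20⊕b21⊕b22⊕b23⊕b28⊕b29⊕b30⊕b31 = 0⊕0⊕0⊕0⊕0⊕1⊕1⊕1⊕0⊕1⊕1⊕1⊕0⊕1⊕1⊕1 = 1
s8: b8⊕b9⊕b10⊕b11⊕b12⊕b13⊕b14⊕b15⊕b24⊕b25⊕b26⊕b27⊕b28⊕b29⊕b30⊕b31 = 0⊕1⊕0⊕0⊕0⊕1⊕1⊕1⊕0⊕1⊕0⊕1⊕0⊕1⊕1⊕1 = 1
s16: b16⊕b17⊕b18⊕b19⊕b20⊕b21⊕b22⊕b23⊕b24⊕b25⊕b26⊕b27⊕b28⊕b29⊕b30⊕b31 = 0⊕1⊕1⊕1⊕0⊕1⊕1⊕1⊕0⊕1⊕0⊕1⊕0⊕1⊕1⊕1 = 1
Syndrome (s16...s1) = 11111 → position 31.
Flip bit 31: corrected codeword = 1110000010001110111011101010110
Data bits at positions 3,5,6,7,9,10,11,12,13,14,15,17,18,19,20,21,22,23,24,25,26,27,28,29,30,31: 10001000111111011101010110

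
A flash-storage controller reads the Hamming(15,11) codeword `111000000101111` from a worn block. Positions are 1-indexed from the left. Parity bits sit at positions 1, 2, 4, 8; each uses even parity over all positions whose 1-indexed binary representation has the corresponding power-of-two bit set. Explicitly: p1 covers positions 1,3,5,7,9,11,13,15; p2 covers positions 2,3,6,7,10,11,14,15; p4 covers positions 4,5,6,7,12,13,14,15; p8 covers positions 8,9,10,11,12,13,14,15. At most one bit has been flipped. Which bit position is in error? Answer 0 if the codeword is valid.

10

s1: b1⊕b3⊕b5⊕b7⊕b9⊕b11⊕b13⊕b15 = 1⊕1⊕0⊕0⊕0⊕0⊕1⊕1 = 0
s2: b2⊕b3⊕b6⊕b7⊕b10⊕b11⊕b14⊕b15 = 1⊕1⊕0⊕0⊕1⊕0⊕1⊕1 = 1
s4: b4⊕b5⊕b6⊕b7⊕b12⊕b13⊕b14⊕b15 = 0⊕0⊕0⊕0⊕1⊕1⊕1⊕1 = 0
s8: b8⊕b9⊕b10⊕b11⊕b12⊕b13⊕b14⊕b15 = 0⊕0⊕1⊕0⊕1⊕1⊕1⊕1 = 1
Syndrome (s8...s1) = 1010 → position 10.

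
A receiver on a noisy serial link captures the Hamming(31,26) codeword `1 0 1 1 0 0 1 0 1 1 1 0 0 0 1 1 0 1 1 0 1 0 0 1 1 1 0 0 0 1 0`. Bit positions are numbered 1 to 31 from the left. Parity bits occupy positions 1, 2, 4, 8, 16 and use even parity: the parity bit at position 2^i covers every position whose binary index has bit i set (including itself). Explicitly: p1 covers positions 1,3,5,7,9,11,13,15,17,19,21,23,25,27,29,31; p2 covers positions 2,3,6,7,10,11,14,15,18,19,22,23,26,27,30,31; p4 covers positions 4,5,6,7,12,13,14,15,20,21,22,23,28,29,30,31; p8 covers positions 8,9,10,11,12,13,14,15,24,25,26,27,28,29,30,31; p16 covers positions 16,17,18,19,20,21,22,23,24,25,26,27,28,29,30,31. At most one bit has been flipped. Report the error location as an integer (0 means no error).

7

s1: b1⊕b3⊕b5⊕b7⊕b9⊕b11⊕b13⊕b15⊕b17⊕b19⊕b21⊕b23⊕b25⊕b27⊕b29⊕b31 = 1⊕1⊕0⊕1⊕1⊕1⊕0⊕1⊕0⊕1⊕1⊕0⊕1⊕0⊕0⊕0 = 1
s2: b2⊕b3⊕b6⊕b7⊕b10⊕b11⊕b14⊕b15⊕b18⊕b19⊕b22⊕b23⊕b26⊕b27⊕b30⊕b31 = 0⊕1⊕0⊕1⊕1⊕1⊕0⊕1⊕1⊕1⊕0⊕0⊕1⊕0⊕1⊕0 = 1
s4: b4⊕b5⊕b6⊕b7⊕b12⊕b13⊕b14⊕b15⊕b20⊕b21⊕b22⊕b23⊕b28⊕b29⊕b30⊕b31 = 1⊕0⊕0⊕1⊕0⊕0⊕0⊕1⊕0⊕1⊕0⊕0⊕0⊕0⊕1⊕0 = 1
s8: b8⊕b9⊕b10⊕b11⊕b12⊕b13⊕b14⊕b15⊕b24⊕b25⊕b26⊕b27⊕b28⊕b29⊕b30⊕b31 = 0⊕1⊕1⊕1⊕0⊕0⊕0⊕1⊕1⊕1⊕1⊕0⊕0⊕0⊕1⊕0 = 0
s16: b16⊕b17⊕b18⊕b19⊕b20⊕b21⊕b22⊕b23⊕b24⊕b25⊕b26⊕b27⊕b28⊕b29⊕b30⊕b31 = 1⊕0⊕1⊕1⊕0⊕1⊕0⊕0⊕1⊕1⊕1⊕0⊕0⊕0⊕1⊕0 = 0
Syndrome (s16...s1) = 00111 → position 7.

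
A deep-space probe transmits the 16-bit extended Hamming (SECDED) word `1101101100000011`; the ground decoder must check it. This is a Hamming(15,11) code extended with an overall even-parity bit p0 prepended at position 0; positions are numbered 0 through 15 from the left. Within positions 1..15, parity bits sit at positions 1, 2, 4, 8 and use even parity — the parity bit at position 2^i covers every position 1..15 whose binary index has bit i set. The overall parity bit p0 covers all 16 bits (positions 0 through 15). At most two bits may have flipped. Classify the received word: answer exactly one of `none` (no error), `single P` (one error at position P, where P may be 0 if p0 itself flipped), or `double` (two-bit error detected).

s1: b1⊕b3⊕b5⊕b7⊕b9⊕b11⊕b13⊕b15 = 1⊕1⊕0⊕1⊕0⊕0⊕0⊕1 = 0
s2: b2⊕b3⊕b6⊕b7⊕b10⊕b11⊕b14⊕b15 = 0⊕1⊕1⊕1⊕0⊕0⊕1⊕1 = 1
s4: b4⊕b5⊕b6⊕b7⊕b12⊕b13⊕b14⊕b15 = 1⊕0⊕1⊕1⊕0⊕0⊕1⊕1 = 1
s8: b8⊕b9⊕b10⊕b11⊕b12⊕b13⊕b14⊕b15 = 0⊕0⊕0⊕0⊕0⊕0⊕1⊕1 = 0
Syndrome (s8...s1) = 0110 → position 6.
Overall parity (XOR of all 16 bits, including p0): 1⊕1⊕0⊕1⊕1⊕0⊕1⊕1⊕0⊕0⊕0⊕0⊕0⊕0⊕1⊕1 = 0
Overall=0, syndrome position=6 → double-bit error detected (uncorrectable).

double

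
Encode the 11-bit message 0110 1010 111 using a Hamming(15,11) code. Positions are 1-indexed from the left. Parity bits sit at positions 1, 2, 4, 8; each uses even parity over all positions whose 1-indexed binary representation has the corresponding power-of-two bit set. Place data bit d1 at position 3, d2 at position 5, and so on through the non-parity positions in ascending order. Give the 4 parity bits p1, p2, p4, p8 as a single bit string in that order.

1011

Place data bits at non-power-of-two positions: b3=0, b5=1, b6=1, b7=0, b9=1, b10=0, b11=1, b12=0, b13=1, b14=1, b15=1.
p1 = XOR of data positions {3,5,7,9,11,13,15} = 0⊕1⊕0⊕1⊕1⊕1⊕1 = 1
p2 = XOR of data positions {3,6,7,10,11,14,15} = 0⊕1⊕0⊕0⊕1⊕1⊕1 = 0
p4 = XOR of data positions {5,6,7,12,13,14,15} = 1⊕1⊕0⊕0⊕1⊕1⊕1 = 1
p8 = XOR of data positions {9,10,11,12,13,14,15} = 1⊕0⊕1⊕0⊕1⊕1⊕1 = 1
Parity bits p1,p2,p4,p8 = 1011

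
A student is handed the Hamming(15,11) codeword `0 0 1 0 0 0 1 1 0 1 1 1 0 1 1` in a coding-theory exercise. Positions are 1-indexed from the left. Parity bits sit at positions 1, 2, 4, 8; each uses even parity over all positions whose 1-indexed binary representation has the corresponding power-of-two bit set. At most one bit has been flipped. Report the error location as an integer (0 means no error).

s1: b1⊕b3⊕b5⊕b7⊕b9⊕b11⊕b13⊕b15 = 0⊕1⊕0⊕1⊕0⊕1⊕0⊕1 = 0
s2: b2⊕b3⊕b6⊕b7⊕b10⊕b11⊕b14⊕b15 = 0⊕1⊕0⊕1⊕1⊕1⊕1⊕1 = 0
s4: b4⊕b5⊕b6⊕b7⊕b12⊕b13⊕b14⊕b15 = 0⊕0⊕0⊕1⊕1⊕0⊕1⊕1 = 0
s8: b8⊕b9⊕b10⊕b11⊕b12⊕b13⊕b14⊕b15 = 1⊕0⊕1⊕1⊕1⊕0⊕1⊕1 = 0
Syndrome (s8...s1) = 0000 → position 0 (no error).

0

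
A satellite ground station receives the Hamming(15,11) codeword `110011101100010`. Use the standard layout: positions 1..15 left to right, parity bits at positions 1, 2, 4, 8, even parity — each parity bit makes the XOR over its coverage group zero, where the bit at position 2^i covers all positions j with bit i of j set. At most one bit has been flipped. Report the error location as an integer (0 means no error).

10

s1: b1⊕b3⊕b5⊕b7⊕b9⊕b11⊕b13⊕b15 = 1⊕0⊕1⊕1⊕1⊕0⊕0⊕0 = 0
s2: b2⊕b3⊕b6⊕b7⊕b10⊕b11⊕b14⊕b15 = 1⊕0⊕1⊕1⊕1⊕0⊕1⊕0 = 1
s4: b4⊕b5⊕b6⊕b7⊕b12⊕b13⊕b14⊕b15 = 0⊕1⊕1⊕1⊕0⊕0⊕1⊕0 = 0
s8: b8⊕b9⊕b10⊕b11⊕b12⊕b13⊕b14⊕b15 = 0⊕1⊕1⊕0⊕0⊕0⊕1⊕0 = 1
Syndrome (s8...s1) = 1010 → position 10.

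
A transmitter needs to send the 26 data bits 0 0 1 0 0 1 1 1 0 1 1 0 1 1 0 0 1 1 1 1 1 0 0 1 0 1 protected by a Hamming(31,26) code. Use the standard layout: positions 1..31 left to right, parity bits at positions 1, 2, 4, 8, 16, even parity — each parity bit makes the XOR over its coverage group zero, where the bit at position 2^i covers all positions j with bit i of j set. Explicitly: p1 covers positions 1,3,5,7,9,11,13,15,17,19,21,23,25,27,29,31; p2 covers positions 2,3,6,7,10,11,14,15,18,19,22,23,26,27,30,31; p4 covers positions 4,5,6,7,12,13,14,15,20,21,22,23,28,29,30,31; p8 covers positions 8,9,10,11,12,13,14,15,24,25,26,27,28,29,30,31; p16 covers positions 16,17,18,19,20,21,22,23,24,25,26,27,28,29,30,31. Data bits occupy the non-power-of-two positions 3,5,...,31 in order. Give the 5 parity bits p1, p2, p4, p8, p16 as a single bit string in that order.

Place data bits at non-power-of-two positions: b3=0, b5=0, b6=1, b7=0, b9=0, b10=1, b11=1, b12=1, b13=0, b14=1, b15=1, b17=0, b18=1, b19=1, b20=0, b21=0, b22=1, b23=1, b24=1, b25=1, b26=1, b27=0, b28=0, b29=1, b30=0, b31=1.
p1 = XOR of data positions {3,5,7,9,11,13,15,17,19,21,23,25,27,29,31} = 0⊕0⊕0⊕0⊕1⊕0⊕1⊕0⊕1⊕0⊕1⊕1⊕0⊕1⊕1 = 1
p2 = XOR of data positions {3,6,7,10,11,14,15,18,19,22,23,26,27,30,31} = 0⊕1⊕0⊕1⊕1⊕1⊕1⊕1⊕1⊕1⊕1⊕1⊕0⊕0⊕1 = 1
p4 = XOR of data positions {5,6,7,12,13,14,15,20,21,22,23,28,29,30,31} = 0⊕1⊕0⊕1⊕0⊕1⊕1⊕0⊕0⊕1⊕1⊕0⊕1⊕0⊕1 = 0
p8 = XOR of data positions {9,10,11,12,13,14,15,24,25,26,27,28,29,30,31} = 0⊕1⊕1⊕1⊕0⊕1⊕1⊕1⊕1⊕1⊕0⊕0⊕1⊕0⊕1 = 0
p16 = XOR of data positions {17,18,19,20,21,22,23,24,25,26,27,28,29,30,31} = 0⊕1⊕1⊕0⊕0⊕1⊕1⊕1⊕1⊕1⊕0⊕0⊕1⊕0⊕1 = 1
Parity bits p1,p2,p4,p8,p16 = 11001

11001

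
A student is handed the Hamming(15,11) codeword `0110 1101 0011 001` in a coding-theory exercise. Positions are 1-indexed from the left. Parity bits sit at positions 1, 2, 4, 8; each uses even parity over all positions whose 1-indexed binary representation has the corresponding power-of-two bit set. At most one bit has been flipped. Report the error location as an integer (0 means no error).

s1: b1⊕b3⊕b5⊕b7⊕b9⊕b11⊕b13⊕b15 = 0⊕1⊕1⊕0⊕0⊕1⊕0⊕1 = 0
s2: b2⊕b3⊕b6⊕b7⊕b10⊕b11⊕b14⊕b15 = 1⊕1⊕1⊕0⊕0⊕1⊕0⊕1 = 1
s4: b4⊕b5⊕b6⊕b7⊕b12⊕b13⊕b14⊕b15 = 0⊕1⊕1⊕0⊕1⊕0⊕0⊕1 = 0
s8: b8⊕b9⊕b10⊕b11⊕b12⊕b13⊕b14⊕b15 = 1⊕0⊕0⊕1⊕1⊕0⊕0⊕1 = 0
Syndrome (s8...s1) = 0010 → position 2.

2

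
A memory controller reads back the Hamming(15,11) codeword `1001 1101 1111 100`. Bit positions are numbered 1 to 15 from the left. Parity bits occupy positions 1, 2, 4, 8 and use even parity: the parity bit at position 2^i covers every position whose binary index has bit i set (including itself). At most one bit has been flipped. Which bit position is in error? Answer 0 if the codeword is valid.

s1: b1⊕b3⊕b5⊕b7⊕b9⊕b11⊕b13⊕b15 = 1⊕0⊕1⊕0⊕1⊕1⊕1⊕0 = 1
s2: b2⊕b3⊕b6⊕b7⊕b10⊕b11⊕b14⊕b15 = 0⊕0⊕1⊕0⊕1⊕1⊕0⊕0 = 1
s4: b4⊕b5⊕b6⊕b7⊕b12⊕b13⊕b14⊕b15 = 1⊕1⊕1⊕0⊕1⊕1⊕0⊕0 = 1
s8: b8⊕b9⊕b10⊕b11⊕b12⊕b13⊕b14⊕b15 = 1⊕1⊕1⊕1⊕1⊕1⊕0⊕0 = 0
Syndrome (s8...s1) = 0111 → position 7.

7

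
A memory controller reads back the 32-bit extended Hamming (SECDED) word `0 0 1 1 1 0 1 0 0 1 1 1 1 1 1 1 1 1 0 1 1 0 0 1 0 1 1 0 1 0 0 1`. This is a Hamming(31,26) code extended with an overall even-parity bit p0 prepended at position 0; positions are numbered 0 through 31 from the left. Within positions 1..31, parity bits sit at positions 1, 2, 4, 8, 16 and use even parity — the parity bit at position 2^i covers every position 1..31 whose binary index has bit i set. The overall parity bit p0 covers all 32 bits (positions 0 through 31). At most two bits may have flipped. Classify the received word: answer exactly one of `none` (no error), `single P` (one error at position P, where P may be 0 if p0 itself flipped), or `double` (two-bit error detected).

double

s1: b1⊕b3⊕b5⊕b7⊕b9⊕b11⊕b13⊕b15⊕b17⊕b19⊕b21⊕b23⊕b25⊕b27⊕b29⊕b31 = 0⊕1⊕0⊕0⊕1⊕1⊕1⊕1⊕1⊕1⊕0⊕1⊕1⊕0⊕0⊕1 = 0
s2: b2⊕b3⊕b6⊕b7⊕b10⊕b11⊕b14⊕b15⊕b18⊕b19⊕b22⊕b23⊕b26⊕b27⊕b30⊕b31 = 1⊕1⊕1⊕0⊕1⊕1⊕1⊕1⊕0⊕1⊕0⊕1⊕1⊕0⊕0⊕1 = 1
s4: b4⊕b5⊕b6⊕b7⊕b12⊕b13⊕b14⊕b15⊕b20⊕b21⊕b22⊕b23⊕b28⊕b29⊕b30⊕b31 = 1⊕0⊕1⊕0⊕1⊕1⊕1⊕1⊕1⊕0⊕0⊕1⊕1⊕0⊕0⊕1 = 0
s8: b8⊕b9⊕b10⊕b11⊕b12⊕b13⊕b14⊕b15⊕b24⊕b25⊕b26⊕b27⊕b28⊕b29⊕b30⊕b31 = 0⊕1⊕1⊕1⊕1⊕1⊕1⊕1⊕0⊕1⊕1⊕0⊕1⊕0⊕0⊕1 = 1
s16: b16⊕b17⊕b18⊕b19⊕b20⊕b21⊕b22⊕b23⊕b24⊕b25⊕b26⊕b27⊕b28⊕b29⊕b30⊕b31 = 1⊕1⊕0⊕1⊕1⊕0⊕0⊕1⊕0⊕1⊕1⊕0⊕1⊕0⊕0⊕1 = 1
Syndrome (s16...s1) = 11010 → position 26.
Overall parity (XOR of all 32 bits, including p0): 0⊕0⊕1⊕1⊕1⊕0⊕1⊕0⊕0⊕1⊕1⊕1⊕1⊕1⊕1⊕1⊕1⊕1⊕0⊕1⊕1⊕0⊕0⊕1⊕0⊕1⊕1⊕0⊕1⊕0⊕0⊕1 = 0
Overall=0, syndrome position=26 → double-bit error detected (uncorrectable).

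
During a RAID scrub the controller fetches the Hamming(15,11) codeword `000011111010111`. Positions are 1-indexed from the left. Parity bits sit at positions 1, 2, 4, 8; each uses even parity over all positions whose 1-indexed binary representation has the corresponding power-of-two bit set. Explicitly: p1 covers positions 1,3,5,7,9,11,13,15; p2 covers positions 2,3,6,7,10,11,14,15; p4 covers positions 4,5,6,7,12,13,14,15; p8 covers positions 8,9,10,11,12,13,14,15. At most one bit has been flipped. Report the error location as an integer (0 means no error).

s1: b1⊕b3⊕b5⊕b7⊕b9⊕b11⊕b13⊕b15 = 0⊕0⊕1⊕1⊕1⊕1⊕1⊕1 = 0
s2: b2⊕b3⊕b6⊕b7⊕b10⊕b11⊕b14⊕b15 = 0⊕0⊕1⊕1⊕0⊕1⊕1⊕1 = 1
s4: b4⊕b5⊕b6⊕b7⊕b12⊕b13⊕b14⊕b15 = 0⊕1⊕1⊕1⊕0⊕1⊕1⊕1 = 0
s8: b8⊕b9⊕b10⊕b11⊕b12⊕b13⊕b14⊕b15 = 1⊕1⊕0⊕1⊕0⊕1⊕1⊕1 = 0
Syndrome (s8...s1) = 0010 → position 2.

2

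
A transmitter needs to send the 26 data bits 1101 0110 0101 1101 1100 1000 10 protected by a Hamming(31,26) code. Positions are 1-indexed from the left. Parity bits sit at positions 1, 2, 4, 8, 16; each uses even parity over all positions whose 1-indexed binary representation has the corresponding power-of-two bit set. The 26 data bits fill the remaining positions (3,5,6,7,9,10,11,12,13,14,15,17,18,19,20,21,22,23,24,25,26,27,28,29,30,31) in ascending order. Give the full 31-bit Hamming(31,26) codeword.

Place data bits at non-power-of-two positions: b3=1, b5=1, b6=0, b7=1, b9=0, b10=1, b11=1, b12=0, b13=0, b14=1, b15=0, b17=1, b18=1, b19=1, b20=0, b21=1, b22=1, b23=1, b24=0, b25=0, b26=1, b27=0, b28=0, b29=0, b30=1, b31=0.
p1 = XOR of data positions {3,5,7,9,11,13,15,17,19,21,23,25,27,29,31} = 1⊕1⊕1⊕0⊕1⊕0⊕0⊕1⊕1⊕1⊕1⊕0⊕0⊕0⊕0 = 0
p2 = XOR of data positions {3,6,7,10,11,14,15,18,19,22,23,26,27,30,31} = 1⊕0⊕1⊕1⊕1⊕1⊕0⊕1⊕1⊕1⊕1⊕1⊕0⊕1⊕0 = 1
p4 = XOR of data positions {5,6,7,12,13,14,15,20,21,22,23,28,29,30,31} = 1⊕0⊕1⊕0⊕0⊕1⊕0⊕0⊕1⊕1⊕1⊕0⊕0⊕1⊕0 = 1
p8 = XOR of data positions {9,10,11,12,13,14,15,24,25,26,27,28,29,30,31} = 0⊕1⊕1⊕0⊕0⊕1⊕0⊕0⊕0⊕1⊕0⊕0⊕0⊕1⊕0 = 1
p16 = XOR of data positions {17,18,19,20,21,22,23,24,25,26,27,28,29,30,31} = 1⊕1⊕1⊕0⊕1⊕1⊕1⊕0⊕0⊕1⊕0⊕0⊕0⊕1⊕0 = 0
Codeword b1..b31 = 0111101101100100111011100100010

0111101101100100111011100100010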